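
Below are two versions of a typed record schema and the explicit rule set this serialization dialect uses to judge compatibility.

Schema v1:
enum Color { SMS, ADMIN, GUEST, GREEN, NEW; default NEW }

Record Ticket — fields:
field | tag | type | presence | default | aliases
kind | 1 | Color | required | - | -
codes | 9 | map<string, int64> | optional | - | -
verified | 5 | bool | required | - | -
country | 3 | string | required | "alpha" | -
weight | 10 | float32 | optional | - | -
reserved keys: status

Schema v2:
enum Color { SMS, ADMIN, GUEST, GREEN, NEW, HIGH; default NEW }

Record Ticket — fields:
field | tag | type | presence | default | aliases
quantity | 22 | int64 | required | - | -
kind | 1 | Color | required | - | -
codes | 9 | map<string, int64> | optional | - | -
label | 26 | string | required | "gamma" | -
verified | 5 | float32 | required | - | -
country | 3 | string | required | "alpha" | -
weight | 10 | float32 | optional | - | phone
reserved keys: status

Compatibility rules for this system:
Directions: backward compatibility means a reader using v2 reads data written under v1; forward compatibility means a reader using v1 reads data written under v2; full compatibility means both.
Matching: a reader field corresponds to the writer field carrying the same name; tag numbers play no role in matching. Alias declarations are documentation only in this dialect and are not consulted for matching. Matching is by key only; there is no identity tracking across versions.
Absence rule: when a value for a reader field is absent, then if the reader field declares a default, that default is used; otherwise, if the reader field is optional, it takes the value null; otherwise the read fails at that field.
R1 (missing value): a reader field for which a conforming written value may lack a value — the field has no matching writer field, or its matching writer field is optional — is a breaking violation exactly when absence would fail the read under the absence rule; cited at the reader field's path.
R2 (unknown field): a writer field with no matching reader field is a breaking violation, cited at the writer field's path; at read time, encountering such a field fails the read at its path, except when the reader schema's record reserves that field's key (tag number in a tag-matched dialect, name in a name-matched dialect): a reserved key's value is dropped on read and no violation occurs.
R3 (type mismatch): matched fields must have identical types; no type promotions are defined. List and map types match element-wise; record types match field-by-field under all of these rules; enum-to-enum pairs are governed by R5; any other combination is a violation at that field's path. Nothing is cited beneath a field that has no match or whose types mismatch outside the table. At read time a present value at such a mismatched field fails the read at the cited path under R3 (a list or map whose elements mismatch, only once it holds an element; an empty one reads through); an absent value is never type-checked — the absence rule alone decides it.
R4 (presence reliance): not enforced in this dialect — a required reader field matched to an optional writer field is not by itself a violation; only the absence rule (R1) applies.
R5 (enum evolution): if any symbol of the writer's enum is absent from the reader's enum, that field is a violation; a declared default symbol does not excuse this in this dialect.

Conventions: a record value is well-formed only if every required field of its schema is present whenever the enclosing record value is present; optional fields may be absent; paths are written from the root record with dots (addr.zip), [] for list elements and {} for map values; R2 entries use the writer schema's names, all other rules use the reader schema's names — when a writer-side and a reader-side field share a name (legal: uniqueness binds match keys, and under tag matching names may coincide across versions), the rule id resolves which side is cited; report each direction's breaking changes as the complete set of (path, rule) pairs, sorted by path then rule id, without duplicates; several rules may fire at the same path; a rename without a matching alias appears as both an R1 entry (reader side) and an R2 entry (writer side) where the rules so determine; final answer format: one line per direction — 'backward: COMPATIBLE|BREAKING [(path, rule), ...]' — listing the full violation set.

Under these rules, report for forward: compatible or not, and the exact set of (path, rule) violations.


arrows below run writer -> reader for Ticket
checking forward for Ticket: reader v1 against writer v2:
  writer required, Color -> Color: reader kind maps from writer kind
  writer optional, map<string, int64> -> map<string, int64>: reader codes maps from writer codes
  writer required, float32 -> bool: reader verified maps from writer verified
  writer required, string -> string: reader country maps from writer country
  writer optional, float32 -> float32: reader weight maps from writer weight
  quantity (writer side), unknown to reader
  label (writer side), unknown to reader
  rule R5 violated at kind
  rule R2 violated at label
  rule R2 violated at quantity
  rule R3 violated at verified
  => forward verdict for Ticket: BREAKING, 4 violation(s)

forward: BREAKING [(kind, R5), (label, R2), (quantity, R2), (verified, R3)]


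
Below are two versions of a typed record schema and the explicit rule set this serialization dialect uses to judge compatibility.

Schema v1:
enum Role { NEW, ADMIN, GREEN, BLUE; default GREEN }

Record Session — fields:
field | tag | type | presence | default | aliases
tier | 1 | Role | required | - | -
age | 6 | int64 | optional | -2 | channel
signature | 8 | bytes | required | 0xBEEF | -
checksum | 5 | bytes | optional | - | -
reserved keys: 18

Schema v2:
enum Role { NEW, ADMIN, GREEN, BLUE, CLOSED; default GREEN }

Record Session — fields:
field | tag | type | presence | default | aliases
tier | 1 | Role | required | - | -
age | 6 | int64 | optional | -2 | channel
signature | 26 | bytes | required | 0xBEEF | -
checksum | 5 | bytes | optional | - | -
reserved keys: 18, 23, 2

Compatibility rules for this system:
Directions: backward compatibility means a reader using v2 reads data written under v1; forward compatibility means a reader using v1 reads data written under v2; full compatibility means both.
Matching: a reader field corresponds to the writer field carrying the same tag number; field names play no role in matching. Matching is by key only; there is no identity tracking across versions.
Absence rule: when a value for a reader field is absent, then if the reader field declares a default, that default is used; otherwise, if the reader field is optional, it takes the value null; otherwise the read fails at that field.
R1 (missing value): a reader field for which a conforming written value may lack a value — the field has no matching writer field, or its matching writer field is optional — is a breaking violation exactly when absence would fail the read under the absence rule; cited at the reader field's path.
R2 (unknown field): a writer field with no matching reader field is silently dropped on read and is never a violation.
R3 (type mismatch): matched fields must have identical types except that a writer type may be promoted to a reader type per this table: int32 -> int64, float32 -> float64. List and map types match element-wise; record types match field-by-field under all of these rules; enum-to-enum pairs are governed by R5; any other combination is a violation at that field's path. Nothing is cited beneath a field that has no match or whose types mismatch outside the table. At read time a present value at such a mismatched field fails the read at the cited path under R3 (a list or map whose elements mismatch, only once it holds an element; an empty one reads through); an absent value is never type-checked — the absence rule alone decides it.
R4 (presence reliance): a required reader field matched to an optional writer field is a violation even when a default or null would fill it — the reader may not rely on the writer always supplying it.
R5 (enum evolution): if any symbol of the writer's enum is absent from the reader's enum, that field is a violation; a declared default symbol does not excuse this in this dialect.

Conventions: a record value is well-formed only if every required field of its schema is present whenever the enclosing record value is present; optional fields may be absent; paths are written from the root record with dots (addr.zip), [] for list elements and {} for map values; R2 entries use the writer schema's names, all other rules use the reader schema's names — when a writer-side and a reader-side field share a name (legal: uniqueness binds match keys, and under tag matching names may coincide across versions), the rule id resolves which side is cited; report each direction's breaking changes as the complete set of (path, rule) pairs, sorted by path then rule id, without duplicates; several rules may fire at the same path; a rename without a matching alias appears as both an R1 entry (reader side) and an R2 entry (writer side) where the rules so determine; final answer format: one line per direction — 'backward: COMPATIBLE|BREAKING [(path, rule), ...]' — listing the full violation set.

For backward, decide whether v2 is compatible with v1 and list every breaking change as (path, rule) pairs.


arrows below run writer -> reader for Session
backward on Session — v2 reading data written by v1:
  Role -> Role, writer required: tier aligns to tier
  int64 -> int64, writer optional: age aligns to age
  signature has no writer counterpart
  bytes -> bytes, writer optional: checksum aligns to checksum
  writer field signature has no reader counterpart
  => backward verdict for Session: COMPATIBLE, no violations
the other Session changes do not affect what is asked:
  enum Role (field tier in record Session): symbol CLOSED added -> affects forward compatibility only, which is not asked
  field signature in record Session: tag 8 changed to 26 -> inert for the asked Session verdict: nothing fires

backward: COMPATIBLE []


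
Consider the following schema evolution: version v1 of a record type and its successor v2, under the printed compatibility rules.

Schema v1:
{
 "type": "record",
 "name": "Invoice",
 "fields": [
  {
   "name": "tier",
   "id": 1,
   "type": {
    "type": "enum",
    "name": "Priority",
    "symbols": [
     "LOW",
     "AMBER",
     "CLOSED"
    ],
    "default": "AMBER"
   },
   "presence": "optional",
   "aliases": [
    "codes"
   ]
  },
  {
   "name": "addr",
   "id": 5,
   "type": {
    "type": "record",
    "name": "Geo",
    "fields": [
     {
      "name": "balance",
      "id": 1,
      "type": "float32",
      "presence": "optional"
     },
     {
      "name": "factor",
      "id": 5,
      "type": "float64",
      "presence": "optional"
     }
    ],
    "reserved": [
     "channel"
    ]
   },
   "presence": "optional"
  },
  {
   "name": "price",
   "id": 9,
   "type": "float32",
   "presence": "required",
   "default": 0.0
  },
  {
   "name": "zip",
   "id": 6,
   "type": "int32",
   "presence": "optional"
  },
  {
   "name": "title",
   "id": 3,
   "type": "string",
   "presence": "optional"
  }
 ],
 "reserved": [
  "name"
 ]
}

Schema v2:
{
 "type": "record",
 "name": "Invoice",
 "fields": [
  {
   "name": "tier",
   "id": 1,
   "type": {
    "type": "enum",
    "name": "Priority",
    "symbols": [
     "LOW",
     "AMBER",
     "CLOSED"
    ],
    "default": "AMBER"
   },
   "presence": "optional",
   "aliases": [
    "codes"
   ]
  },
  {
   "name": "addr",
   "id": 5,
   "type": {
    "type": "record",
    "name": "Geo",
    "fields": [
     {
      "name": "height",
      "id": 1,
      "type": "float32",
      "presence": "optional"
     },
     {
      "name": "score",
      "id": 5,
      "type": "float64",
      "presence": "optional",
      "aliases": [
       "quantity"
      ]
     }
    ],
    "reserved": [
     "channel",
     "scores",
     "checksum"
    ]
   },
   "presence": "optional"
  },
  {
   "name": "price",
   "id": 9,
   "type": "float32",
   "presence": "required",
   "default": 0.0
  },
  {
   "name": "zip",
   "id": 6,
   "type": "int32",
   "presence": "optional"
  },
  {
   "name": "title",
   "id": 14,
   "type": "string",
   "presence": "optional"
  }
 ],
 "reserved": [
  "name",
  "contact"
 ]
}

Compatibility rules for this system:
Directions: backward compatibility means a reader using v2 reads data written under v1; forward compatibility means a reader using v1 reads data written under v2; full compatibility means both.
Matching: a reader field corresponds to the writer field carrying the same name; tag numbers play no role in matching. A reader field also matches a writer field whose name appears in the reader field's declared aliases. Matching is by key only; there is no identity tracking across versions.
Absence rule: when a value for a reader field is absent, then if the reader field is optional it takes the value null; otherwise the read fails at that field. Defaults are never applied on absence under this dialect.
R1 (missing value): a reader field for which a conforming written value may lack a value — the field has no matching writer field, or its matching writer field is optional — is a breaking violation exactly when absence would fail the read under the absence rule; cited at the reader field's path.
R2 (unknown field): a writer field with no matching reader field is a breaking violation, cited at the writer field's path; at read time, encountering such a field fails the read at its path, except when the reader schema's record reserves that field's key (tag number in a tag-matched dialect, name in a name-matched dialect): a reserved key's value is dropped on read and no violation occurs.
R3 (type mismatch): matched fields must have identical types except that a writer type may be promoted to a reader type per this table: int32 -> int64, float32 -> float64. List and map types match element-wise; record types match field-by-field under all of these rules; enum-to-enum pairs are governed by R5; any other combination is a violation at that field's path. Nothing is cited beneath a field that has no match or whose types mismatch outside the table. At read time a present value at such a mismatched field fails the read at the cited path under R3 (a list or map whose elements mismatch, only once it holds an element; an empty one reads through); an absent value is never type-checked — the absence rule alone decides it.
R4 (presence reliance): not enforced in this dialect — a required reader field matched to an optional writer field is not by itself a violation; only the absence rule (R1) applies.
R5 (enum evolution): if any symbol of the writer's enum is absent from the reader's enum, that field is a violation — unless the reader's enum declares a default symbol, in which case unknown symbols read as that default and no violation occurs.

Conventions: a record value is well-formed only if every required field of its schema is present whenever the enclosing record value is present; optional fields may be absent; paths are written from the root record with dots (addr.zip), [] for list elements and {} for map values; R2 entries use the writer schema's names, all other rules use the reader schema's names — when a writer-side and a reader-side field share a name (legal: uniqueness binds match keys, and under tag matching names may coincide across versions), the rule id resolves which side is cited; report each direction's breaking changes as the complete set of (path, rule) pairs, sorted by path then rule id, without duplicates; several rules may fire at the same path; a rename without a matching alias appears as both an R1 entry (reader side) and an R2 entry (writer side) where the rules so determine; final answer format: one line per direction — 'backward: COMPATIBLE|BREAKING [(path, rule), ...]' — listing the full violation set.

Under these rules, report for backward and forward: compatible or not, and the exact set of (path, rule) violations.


backward: BREAKING [(addr.balance, R2), (addr.factor, R2)]; forward: BREAKING [(addr.height, R2), (addr.score, R2)]

each type pair in Invoice: writer, then reader
checking backward for Invoice: reader v2 against writer v1:
  tier <- tier (Priority -> Priority, writer optional)
  addr <- addr (Geo -> Geo, writer optional)
  price <- price (float32 -> float32, writer required)
  zip <- zip (int32 -> int32, writer optional)
  title <- title (string -> string, writer optional)
  addr.height has no writer counterpart
  addr.score has no writer counterpart
  addr.balance (writer side), unknown to reader
  addr.factor (writer side), unknown to reader
  breaking: (addr.balance, R2)
  breaking: (addr.factor, R2)
  backward on Invoice therefore BREAKING (2)
checking forward for Invoice: reader v1 against writer v2:
  tier <- tier (Priority -> Priority, writer optional)
  addr <- addr (Geo -> Geo, writer optional)
  price <- price (float32 -> float32, writer required)
  zip <- zip (int32 -> int32, writer optional)
  title <- title (string -> string, writer optional)
  addr.balance has no writer counterpart
  addr.factor has no writer counterpart
  addr.height (writer side), unknown to reader
  addr.score (writer side), unknown to reader
  breaking: (addr.height, R2)
  breaking: (addr.score, R2)
  forward on Invoice therefore BREAKING (2)


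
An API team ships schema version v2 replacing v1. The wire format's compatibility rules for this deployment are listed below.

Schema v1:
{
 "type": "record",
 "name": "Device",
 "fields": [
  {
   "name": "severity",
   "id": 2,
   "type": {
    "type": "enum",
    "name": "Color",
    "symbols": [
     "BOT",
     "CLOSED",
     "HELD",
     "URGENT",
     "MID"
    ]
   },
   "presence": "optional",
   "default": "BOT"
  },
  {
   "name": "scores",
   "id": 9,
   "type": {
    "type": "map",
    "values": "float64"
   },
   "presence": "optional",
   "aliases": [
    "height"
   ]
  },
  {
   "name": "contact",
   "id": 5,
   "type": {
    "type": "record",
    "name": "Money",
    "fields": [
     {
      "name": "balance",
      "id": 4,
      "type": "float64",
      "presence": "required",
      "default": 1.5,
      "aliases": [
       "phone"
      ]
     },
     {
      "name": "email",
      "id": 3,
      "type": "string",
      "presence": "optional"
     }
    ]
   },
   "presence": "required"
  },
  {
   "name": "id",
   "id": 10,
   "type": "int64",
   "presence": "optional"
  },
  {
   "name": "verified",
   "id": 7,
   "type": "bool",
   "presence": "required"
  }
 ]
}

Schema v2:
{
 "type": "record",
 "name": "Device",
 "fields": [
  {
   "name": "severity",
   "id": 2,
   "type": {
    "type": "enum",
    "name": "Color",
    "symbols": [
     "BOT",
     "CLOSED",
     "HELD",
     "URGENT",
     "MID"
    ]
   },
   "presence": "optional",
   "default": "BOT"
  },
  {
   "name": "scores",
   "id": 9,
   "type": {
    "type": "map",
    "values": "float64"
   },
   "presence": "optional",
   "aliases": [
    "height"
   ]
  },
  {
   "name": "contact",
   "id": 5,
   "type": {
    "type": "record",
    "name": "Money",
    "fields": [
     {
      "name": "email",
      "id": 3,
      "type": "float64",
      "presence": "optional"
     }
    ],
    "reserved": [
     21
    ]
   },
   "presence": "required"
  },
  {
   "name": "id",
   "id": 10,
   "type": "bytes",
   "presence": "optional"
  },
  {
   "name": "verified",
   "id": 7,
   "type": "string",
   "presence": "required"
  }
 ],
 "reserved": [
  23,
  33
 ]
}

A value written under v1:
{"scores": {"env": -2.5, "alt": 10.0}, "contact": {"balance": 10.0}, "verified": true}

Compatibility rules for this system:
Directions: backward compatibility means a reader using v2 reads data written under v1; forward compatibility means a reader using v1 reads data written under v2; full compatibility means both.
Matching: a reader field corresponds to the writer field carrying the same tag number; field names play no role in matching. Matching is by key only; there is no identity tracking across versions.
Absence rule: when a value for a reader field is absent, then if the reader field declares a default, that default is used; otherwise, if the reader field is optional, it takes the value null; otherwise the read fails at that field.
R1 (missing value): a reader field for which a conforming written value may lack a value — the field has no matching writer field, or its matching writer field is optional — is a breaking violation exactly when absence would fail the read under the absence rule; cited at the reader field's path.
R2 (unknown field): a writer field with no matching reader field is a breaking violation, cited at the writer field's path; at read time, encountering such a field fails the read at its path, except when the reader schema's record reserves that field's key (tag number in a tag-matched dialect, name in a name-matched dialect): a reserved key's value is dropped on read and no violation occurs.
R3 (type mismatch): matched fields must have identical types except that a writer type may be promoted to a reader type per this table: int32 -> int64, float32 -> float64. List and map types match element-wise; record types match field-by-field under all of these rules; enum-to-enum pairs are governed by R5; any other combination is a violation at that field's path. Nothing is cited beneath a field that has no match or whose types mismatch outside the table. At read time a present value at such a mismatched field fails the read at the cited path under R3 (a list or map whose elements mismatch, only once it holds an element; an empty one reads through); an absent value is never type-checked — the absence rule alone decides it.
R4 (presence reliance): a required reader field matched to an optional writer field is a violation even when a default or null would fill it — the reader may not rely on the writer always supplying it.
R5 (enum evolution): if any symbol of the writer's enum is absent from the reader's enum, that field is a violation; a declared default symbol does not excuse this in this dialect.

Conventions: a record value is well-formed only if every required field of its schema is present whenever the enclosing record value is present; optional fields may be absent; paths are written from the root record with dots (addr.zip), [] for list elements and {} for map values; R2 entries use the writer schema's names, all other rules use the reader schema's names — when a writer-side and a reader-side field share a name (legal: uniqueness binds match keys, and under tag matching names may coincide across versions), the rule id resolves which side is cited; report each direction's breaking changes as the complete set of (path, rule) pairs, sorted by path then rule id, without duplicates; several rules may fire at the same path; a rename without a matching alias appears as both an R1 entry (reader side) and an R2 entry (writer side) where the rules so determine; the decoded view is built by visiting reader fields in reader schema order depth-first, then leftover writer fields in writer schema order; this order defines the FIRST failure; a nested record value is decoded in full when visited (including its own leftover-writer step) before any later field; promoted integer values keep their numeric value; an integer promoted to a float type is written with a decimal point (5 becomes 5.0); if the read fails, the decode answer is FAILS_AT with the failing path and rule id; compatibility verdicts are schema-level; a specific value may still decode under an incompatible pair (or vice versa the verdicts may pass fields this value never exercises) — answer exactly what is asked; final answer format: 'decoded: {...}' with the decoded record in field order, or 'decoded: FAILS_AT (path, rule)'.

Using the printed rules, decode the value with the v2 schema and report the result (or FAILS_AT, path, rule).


arrows below run writer -> reader for Device
decode walk for Device under reader schema v2:
  severity := "BOT" (no value, default fills)
  scores := {"env": -2.5, "alt": 10.0}
  contact.email := null (not supplied -> null)
  read fails at contact.balance under R2 (unknown field)
  => FAILS_AT (contact.balance, R2)
the other Device changes do not affect what is asked:
  field verified in record Device: type bool changed to string -> shifts the Device verdicts, not this decode
  field email in record Money: type string changed to float64 -> shifts the Device verdicts, not this decode
  field id in record Device: type int64 changed to bytes -> shifts the Device verdicts, not this decode

decoded: FAILS_AT (contact.balance, R2)


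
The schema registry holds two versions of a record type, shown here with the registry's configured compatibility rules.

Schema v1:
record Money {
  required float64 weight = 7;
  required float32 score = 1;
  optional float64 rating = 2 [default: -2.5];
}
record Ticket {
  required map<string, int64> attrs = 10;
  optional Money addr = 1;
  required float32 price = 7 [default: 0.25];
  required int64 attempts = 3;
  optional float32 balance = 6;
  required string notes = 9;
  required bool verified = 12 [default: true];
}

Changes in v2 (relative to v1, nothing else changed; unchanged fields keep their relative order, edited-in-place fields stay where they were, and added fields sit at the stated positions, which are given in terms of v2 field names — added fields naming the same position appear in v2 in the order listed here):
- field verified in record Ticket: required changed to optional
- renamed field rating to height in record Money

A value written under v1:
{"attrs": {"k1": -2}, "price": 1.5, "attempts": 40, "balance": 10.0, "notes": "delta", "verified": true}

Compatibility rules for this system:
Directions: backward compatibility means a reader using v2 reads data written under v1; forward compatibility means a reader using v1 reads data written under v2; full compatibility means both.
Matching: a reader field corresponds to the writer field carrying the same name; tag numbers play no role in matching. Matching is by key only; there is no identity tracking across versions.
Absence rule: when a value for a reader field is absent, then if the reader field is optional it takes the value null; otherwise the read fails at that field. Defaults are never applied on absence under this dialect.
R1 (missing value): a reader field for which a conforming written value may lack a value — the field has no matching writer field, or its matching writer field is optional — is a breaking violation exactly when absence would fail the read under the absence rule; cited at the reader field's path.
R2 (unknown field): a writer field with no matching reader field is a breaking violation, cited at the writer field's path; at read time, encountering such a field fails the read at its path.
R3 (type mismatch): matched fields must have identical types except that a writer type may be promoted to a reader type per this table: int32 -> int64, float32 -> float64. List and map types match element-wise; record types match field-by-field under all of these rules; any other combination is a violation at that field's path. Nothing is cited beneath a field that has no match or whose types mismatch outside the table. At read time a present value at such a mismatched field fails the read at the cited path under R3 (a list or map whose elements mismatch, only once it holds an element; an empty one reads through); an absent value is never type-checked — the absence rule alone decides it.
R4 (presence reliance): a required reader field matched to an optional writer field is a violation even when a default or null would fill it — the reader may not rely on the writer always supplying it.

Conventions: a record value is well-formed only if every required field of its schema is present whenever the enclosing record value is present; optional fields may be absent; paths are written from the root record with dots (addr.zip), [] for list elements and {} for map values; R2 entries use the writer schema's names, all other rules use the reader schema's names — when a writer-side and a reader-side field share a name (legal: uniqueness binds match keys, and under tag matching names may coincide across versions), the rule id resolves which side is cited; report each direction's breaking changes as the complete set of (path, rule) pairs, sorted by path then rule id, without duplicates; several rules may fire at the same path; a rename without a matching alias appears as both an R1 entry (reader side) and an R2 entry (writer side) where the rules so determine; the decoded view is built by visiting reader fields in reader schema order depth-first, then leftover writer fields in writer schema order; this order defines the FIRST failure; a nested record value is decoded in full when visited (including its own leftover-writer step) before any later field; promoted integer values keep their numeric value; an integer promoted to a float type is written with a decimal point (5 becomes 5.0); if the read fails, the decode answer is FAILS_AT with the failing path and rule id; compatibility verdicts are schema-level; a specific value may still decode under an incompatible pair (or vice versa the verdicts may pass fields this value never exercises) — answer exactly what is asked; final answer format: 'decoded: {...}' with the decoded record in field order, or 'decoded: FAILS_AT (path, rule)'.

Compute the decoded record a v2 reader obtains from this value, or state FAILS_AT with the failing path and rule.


decoded: {"attrs": {"k1": -2}, "addr": null, "price": 1.5, "attempts": 40, "balance": 10.0, "notes": "delta", "verified": true}

each type pair in Ticket: writer, then reader
decode (reader v2):
  attrs := {"k1": -2}
  addr := null (not supplied -> null)
  price := 1.5
  attempts := 40
  balance := 10.0
  notes := "delta"
  verified := true
  => decoded: {"attrs": {"k1": -2}, "addr": null, "price": 1.5, "attempts": 40, "balance": 10.0, "notes": "delta", "verified": true}
ruling out the remaining Ticket differences:
  field verified in record Ticket: required changed to optional -> changes Ticket's schema-level verdicts only — the decode of this value is the same
  renamed field rating to height in record Money -> changes Ticket's schema-level verdicts only — the decode of this value is the same


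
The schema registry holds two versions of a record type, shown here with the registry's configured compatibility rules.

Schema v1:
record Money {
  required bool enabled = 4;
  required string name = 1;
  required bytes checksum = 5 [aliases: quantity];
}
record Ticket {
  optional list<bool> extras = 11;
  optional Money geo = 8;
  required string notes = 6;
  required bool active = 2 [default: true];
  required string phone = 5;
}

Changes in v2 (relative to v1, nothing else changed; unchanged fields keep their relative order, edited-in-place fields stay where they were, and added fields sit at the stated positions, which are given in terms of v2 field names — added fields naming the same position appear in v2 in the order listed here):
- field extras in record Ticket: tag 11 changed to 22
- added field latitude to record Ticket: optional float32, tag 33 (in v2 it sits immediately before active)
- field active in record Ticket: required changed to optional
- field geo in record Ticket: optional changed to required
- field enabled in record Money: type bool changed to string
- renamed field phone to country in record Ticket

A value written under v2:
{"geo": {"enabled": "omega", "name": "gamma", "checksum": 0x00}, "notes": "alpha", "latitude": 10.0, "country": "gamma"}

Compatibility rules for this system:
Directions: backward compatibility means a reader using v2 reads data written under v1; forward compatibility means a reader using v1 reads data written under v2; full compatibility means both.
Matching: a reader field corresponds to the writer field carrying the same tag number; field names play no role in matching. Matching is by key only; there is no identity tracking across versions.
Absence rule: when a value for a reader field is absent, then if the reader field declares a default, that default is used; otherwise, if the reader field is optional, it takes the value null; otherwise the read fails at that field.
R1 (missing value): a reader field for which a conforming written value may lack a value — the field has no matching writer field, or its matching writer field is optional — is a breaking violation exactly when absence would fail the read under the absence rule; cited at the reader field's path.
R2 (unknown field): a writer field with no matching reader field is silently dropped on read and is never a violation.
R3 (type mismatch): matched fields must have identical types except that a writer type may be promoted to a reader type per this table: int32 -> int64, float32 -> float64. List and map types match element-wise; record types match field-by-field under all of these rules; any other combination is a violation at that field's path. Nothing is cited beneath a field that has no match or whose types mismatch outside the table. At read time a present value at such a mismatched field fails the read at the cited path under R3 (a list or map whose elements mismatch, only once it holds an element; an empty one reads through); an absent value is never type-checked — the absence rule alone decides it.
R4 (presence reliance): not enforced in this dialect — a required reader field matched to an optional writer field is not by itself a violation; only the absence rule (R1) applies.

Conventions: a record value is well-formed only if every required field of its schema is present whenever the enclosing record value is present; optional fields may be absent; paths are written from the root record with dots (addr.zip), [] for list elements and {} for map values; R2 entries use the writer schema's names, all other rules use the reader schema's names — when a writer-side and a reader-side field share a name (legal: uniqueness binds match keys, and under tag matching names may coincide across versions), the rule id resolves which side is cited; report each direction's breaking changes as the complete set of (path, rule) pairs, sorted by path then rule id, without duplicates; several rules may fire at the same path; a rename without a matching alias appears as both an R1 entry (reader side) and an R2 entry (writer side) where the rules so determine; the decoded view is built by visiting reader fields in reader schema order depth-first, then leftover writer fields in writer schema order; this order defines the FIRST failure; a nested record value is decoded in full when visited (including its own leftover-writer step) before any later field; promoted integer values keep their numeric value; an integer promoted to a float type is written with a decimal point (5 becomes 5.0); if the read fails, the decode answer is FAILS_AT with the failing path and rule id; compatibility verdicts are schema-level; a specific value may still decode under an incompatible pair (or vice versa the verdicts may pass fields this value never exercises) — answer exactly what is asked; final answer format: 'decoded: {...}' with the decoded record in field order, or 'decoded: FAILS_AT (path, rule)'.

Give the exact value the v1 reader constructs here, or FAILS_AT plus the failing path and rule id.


in Ticket below, arrows point writer -> reader
decode (reader v1):
  extras := null (not supplied -> null)
  read fails at geo.enabled under R3
  => FAILS_AT (geo.enabled, R3)
ruling out the remaining Ticket differences:
  field extras in record Ticket: tag 11 changed to 22 -> inert under this dialect — no rule fires on Ticket and the result does not move
  added field latitude to record Ticket: optional float32, tag 33 (in v2 it sits immediately before active) -> inert under this dialect — no rule fires on Ticket and the result does not move
  field active in record Ticket: required changed to optional -> inert under this dialect — no rule fires on Ticket and the result does not move
  renamed field phone to country in record Ticket -> inert under this dialect — no rule fires on Ticket and the result does not move

decoded: FAILS_AT (geo.enabled, R3)


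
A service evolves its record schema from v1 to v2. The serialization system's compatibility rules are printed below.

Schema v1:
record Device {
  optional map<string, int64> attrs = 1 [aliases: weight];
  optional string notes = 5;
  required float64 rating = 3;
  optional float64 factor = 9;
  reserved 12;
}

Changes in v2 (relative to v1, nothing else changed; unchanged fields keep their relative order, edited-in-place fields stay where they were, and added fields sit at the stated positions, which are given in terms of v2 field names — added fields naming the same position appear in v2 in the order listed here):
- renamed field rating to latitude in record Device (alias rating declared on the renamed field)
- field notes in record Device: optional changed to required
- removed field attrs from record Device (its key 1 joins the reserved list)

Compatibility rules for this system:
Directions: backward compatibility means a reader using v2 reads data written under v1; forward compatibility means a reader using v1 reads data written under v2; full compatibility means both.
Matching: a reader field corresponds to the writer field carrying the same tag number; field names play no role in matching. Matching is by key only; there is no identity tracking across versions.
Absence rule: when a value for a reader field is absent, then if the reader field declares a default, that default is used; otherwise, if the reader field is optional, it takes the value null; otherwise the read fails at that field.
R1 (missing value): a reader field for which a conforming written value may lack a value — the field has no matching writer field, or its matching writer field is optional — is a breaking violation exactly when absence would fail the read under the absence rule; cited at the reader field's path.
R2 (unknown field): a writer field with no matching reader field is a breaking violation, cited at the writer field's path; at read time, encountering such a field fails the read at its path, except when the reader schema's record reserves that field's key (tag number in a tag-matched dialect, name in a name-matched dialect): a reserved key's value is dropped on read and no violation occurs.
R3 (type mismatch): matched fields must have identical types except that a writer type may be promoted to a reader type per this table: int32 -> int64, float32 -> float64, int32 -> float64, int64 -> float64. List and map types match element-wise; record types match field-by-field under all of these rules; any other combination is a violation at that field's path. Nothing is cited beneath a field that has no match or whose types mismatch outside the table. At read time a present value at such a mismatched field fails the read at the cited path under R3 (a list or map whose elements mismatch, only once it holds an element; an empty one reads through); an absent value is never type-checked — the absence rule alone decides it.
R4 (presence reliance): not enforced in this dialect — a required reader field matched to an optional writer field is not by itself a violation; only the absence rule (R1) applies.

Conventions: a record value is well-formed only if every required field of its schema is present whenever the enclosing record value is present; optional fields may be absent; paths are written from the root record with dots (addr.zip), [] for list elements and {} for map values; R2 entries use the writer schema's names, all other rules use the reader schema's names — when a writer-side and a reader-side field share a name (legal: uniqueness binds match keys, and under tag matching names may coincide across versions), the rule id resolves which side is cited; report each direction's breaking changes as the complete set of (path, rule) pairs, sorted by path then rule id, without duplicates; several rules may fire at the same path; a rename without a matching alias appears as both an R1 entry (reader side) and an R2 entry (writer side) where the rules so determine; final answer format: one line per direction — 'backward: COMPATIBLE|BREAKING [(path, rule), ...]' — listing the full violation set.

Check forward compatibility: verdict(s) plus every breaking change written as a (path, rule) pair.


forward: COMPATIBLE []

arrows below run writer -> reader for Device
forward pass over Device, reader schema v1, writer schema v2:
  no writer field matches reader attrs
  string -> string, writer required: notes aligns to notes
  float64 -> float64, writer required: rating aligns to latitude
  float64 -> float64, writer optional: factor aligns to factor
  => forward: COMPATIBLE
the rest of the Device diff is inert for this question:
  renamed field rating to latitude in record Device (alias rating declared on the renamed field) -> fires no rule on Device, leaving the asked answer as it is
  field notes in record Device: optional changed to required -> fires only in the backward direction of Device, which is not asked here
  removed field attrs from record Device (its key 1 joins the reserved list) -> fires no rule on Device, leaving the asked answer as it is
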